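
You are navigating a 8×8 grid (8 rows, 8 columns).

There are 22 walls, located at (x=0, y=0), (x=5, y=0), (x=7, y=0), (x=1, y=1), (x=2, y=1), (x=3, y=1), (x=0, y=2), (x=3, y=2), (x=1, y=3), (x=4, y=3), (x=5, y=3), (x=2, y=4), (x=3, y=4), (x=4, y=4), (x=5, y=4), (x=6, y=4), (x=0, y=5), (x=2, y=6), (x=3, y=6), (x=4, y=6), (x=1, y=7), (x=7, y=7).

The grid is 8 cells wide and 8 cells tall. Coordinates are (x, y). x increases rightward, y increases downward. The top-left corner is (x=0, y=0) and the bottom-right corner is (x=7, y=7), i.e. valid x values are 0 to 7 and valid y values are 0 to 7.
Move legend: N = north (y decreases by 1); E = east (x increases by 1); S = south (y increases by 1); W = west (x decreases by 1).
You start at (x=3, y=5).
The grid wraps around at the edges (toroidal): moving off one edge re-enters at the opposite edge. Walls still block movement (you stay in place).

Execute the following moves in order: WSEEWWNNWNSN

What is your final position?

Answer: Final position: (x=1, y=4)

Derivation:
Start: (x=3, y=5)
  W (west): (x=3, y=5) -> (x=2, y=5)
  S (south): blocked, stay at (x=2, y=5)
  E (east): (x=2, y=5) -> (x=3, y=5)
  E (east): (x=3, y=5) -> (x=4, y=5)
  W (west): (x=4, y=5) -> (x=3, y=5)
  W (west): (x=3, y=5) -> (x=2, y=5)
  N (north): blocked, stay at (x=2, y=5)
  N (north): blocked, stay at (x=2, y=5)
  W (west): (x=2, y=5) -> (x=1, y=5)
  N (north): (x=1, y=5) -> (x=1, y=4)
  S (south): (x=1, y=4) -> (x=1, y=5)
  N (north): (x=1, y=5) -> (x=1, y=4)
Final: (x=1, y=4)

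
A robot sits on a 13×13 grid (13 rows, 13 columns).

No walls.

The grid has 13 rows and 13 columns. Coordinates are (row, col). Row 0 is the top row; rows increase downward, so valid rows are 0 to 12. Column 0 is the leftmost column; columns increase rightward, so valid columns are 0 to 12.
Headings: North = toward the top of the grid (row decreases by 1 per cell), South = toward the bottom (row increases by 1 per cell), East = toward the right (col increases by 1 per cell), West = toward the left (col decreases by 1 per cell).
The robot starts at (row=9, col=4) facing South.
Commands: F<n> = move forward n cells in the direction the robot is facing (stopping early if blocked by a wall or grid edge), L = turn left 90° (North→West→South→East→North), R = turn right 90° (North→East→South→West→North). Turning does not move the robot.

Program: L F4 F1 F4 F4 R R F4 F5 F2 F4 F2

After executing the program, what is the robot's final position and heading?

Answer: Final position: (row=9, col=0), facing West

Derivation:
Start: (row=9, col=4), facing South
  L: turn left, now facing East
  F4: move forward 4, now at (row=9, col=8)
  F1: move forward 1, now at (row=9, col=9)
  F4: move forward 3/4 (blocked), now at (row=9, col=12)
  F4: move forward 0/4 (blocked), now at (row=9, col=12)
  R: turn right, now facing South
  R: turn right, now facing West
  F4: move forward 4, now at (row=9, col=8)
  F5: move forward 5, now at (row=9, col=3)
  F2: move forward 2, now at (row=9, col=1)
  F4: move forward 1/4 (blocked), now at (row=9, col=0)
  F2: move forward 0/2 (blocked), now at (row=9, col=0)
Final: (row=9, col=0), facing West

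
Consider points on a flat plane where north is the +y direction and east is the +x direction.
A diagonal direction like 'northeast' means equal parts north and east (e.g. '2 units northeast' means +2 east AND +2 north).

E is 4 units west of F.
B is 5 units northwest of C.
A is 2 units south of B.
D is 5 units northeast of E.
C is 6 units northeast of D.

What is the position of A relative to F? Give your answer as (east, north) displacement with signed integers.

Place F at the origin (east=0, north=0).
  E is 4 units west of F: delta (east=-4, north=+0); E at (east=-4, north=0).
  D is 5 units northeast of E: delta (east=+5, north=+5); D at (east=1, north=5).
  C is 6 units northeast of D: delta (east=+6, north=+6); C at (east=7, north=11).
  B is 5 units northwest of C: delta (east=-5, north=+5); B at (east=2, north=16).
  A is 2 units south of B: delta (east=+0, north=-2); A at (east=2, north=14).
Therefore A relative to F: (east=2, north=14).

Answer: A is at (east=2, north=14) relative to F.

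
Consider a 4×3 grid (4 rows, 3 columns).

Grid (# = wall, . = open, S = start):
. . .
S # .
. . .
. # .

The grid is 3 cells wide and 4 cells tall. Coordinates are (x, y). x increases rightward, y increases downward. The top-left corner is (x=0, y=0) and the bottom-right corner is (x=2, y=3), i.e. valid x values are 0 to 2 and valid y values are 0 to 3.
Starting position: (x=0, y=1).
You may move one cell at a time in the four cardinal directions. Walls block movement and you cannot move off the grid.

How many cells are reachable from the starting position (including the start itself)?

Answer: Reachable cells: 10

Derivation:
BFS flood-fill from (x=0, y=1):
  Distance 0: (x=0, y=1)
  Distance 1: (x=0, y=0), (x=0, y=2)
  Distance 2: (x=1, y=0), (x=1, y=2), (x=0, y=3)
  Distance 3: (x=2, y=0), (x=2, y=2)
  Distance 4: (x=2, y=1), (x=2, y=3)
Total reachable: 10 (grid has 10 open cells total)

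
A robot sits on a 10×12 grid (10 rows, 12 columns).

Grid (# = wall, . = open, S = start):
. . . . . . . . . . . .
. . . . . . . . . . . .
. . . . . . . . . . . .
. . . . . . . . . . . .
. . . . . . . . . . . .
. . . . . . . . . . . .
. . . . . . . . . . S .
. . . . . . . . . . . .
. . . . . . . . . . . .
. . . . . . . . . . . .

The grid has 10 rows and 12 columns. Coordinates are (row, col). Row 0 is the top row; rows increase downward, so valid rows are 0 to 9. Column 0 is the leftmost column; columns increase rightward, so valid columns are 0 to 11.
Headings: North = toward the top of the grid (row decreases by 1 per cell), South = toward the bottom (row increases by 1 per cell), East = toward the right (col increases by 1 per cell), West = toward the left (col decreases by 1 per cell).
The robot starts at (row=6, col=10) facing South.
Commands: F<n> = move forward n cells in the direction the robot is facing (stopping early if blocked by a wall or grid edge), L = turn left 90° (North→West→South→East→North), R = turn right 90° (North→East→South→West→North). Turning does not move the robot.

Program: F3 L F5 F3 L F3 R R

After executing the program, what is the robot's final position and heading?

Start: (row=6, col=10), facing South
  F3: move forward 3, now at (row=9, col=10)
  L: turn left, now facing East
  F5: move forward 1/5 (blocked), now at (row=9, col=11)
  F3: move forward 0/3 (blocked), now at (row=9, col=11)
  L: turn left, now facing North
  F3: move forward 3, now at (row=6, col=11)
  R: turn right, now facing East
  R: turn right, now facing South
Final: (row=6, col=11), facing South

Answer: Final position: (row=6, col=11), facing South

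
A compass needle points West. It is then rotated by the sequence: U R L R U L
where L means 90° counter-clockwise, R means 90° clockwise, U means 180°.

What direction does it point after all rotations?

Start: West
  U (U-turn (180°)) -> East
  R (right (90° clockwise)) -> South
  L (left (90° counter-clockwise)) -> East
  R (right (90° clockwise)) -> South
  U (U-turn (180°)) -> North
  L (left (90° counter-clockwise)) -> West
Final: West

Answer: Final heading: West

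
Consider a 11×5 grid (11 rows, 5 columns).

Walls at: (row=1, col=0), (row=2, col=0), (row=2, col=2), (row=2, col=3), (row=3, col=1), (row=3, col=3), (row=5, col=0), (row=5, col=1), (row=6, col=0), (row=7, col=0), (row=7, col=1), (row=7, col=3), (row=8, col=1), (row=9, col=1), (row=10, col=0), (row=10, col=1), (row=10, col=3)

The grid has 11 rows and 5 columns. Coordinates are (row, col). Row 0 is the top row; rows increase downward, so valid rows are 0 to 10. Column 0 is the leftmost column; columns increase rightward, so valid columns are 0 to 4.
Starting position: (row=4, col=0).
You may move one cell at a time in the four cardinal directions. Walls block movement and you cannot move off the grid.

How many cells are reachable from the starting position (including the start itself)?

BFS flood-fill from (row=4, col=0):
  Distance 0: (row=4, col=0)
  Distance 1: (row=3, col=0), (row=4, col=1)
  Distance 2: (row=4, col=2)
  Distance 3: (row=3, col=2), (row=4, col=3), (row=5, col=2)
  Distance 4: (row=4, col=4), (row=5, col=3), (row=6, col=2)
  Distance 5: (row=3, col=4), (row=5, col=4), (row=6, col=1), (row=6, col=3), (row=7, col=2)
  Distance 6: (row=2, col=4), (row=6, col=4), (row=8, col=2)
  Distance 7: (row=1, col=4), (row=7, col=4), (row=8, col=3), (row=9, col=2)
  Distance 8: (row=0, col=4), (row=1, col=3), (row=8, col=4), (row=9, col=3), (row=10, col=2)
  Distance 9: (row=0, col=3), (row=1, col=2), (row=9, col=4)
  Distance 10: (row=0, col=2), (row=1, col=1), (row=10, col=4)
  Distance 11: (row=0, col=1), (row=2, col=1)
  Distance 12: (row=0, col=0)
Total reachable: 36 (grid has 38 open cells total)

Answer: Reachable cells: 36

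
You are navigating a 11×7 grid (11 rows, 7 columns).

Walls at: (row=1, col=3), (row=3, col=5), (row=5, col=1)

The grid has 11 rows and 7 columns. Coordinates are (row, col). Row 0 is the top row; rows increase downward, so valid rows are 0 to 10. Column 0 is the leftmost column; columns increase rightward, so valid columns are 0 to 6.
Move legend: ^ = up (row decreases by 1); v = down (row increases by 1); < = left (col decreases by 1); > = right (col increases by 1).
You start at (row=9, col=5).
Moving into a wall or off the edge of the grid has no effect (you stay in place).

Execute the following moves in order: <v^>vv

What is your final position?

Answer: Final position: (row=10, col=5)

Derivation:
Start: (row=9, col=5)
  < (left): (row=9, col=5) -> (row=9, col=4)
  v (down): (row=9, col=4) -> (row=10, col=4)
  ^ (up): (row=10, col=4) -> (row=9, col=4)
  > (right): (row=9, col=4) -> (row=9, col=5)
  v (down): (row=9, col=5) -> (row=10, col=5)
  v (down): blocked, stay at (row=10, col=5)
Final: (row=10, col=5)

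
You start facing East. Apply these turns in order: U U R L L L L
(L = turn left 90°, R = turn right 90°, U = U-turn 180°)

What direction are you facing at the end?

Start: East
  U (U-turn (180°)) -> West
  U (U-turn (180°)) -> East
  R (right (90° clockwise)) -> South
  L (left (90° counter-clockwise)) -> East
  L (left (90° counter-clockwise)) -> North
  L (left (90° counter-clockwise)) -> West
  L (left (90° counter-clockwise)) -> South
Final: South

Answer: Final heading: South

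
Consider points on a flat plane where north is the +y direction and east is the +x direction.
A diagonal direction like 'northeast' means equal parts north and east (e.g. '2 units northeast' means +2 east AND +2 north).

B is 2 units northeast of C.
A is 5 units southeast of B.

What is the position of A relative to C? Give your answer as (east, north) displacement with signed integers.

Answer: A is at (east=7, north=-3) relative to C.

Derivation:
Place C at the origin (east=0, north=0).
  B is 2 units northeast of C: delta (east=+2, north=+2); B at (east=2, north=2).
  A is 5 units southeast of B: delta (east=+5, north=-5); A at (east=7, north=-3).
Therefore A relative to C: (east=7, north=-3).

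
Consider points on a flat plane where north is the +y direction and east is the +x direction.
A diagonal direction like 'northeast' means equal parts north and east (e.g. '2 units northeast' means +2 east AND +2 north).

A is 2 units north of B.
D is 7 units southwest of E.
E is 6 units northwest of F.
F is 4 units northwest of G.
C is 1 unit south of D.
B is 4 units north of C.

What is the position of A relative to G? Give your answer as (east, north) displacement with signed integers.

Answer: A is at (east=-17, north=8) relative to G.

Derivation:
Place G at the origin (east=0, north=0).
  F is 4 units northwest of G: delta (east=-4, north=+4); F at (east=-4, north=4).
  E is 6 units northwest of F: delta (east=-6, north=+6); E at (east=-10, north=10).
  D is 7 units southwest of E: delta (east=-7, north=-7); D at (east=-17, north=3).
  C is 1 unit south of D: delta (east=+0, north=-1); C at (east=-17, north=2).
  B is 4 units north of C: delta (east=+0, north=+4); B at (east=-17, north=6).
  A is 2 units north of B: delta (east=+0, north=+2); A at (east=-17, north=8).
Therefore A relative to G: (east=-17, north=8).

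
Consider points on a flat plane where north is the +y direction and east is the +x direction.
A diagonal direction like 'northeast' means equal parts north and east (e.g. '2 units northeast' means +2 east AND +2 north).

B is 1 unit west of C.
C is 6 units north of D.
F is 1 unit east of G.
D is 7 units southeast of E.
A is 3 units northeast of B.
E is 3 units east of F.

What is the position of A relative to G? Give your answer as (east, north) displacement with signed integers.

Answer: A is at (east=13, north=2) relative to G.

Derivation:
Place G at the origin (east=0, north=0).
  F is 1 unit east of G: delta (east=+1, north=+0); F at (east=1, north=0).
  E is 3 units east of F: delta (east=+3, north=+0); E at (east=4, north=0).
  D is 7 units southeast of E: delta (east=+7, north=-7); D at (east=11, north=-7).
  C is 6 units north of D: delta (east=+0, north=+6); C at (east=11, north=-1).
  B is 1 unit west of C: delta (east=-1, north=+0); B at (east=10, north=-1).
  A is 3 units northeast of B: delta (east=+3, north=+3); A at (east=13, north=2).
Therefore A relative to G: (east=13, north=2).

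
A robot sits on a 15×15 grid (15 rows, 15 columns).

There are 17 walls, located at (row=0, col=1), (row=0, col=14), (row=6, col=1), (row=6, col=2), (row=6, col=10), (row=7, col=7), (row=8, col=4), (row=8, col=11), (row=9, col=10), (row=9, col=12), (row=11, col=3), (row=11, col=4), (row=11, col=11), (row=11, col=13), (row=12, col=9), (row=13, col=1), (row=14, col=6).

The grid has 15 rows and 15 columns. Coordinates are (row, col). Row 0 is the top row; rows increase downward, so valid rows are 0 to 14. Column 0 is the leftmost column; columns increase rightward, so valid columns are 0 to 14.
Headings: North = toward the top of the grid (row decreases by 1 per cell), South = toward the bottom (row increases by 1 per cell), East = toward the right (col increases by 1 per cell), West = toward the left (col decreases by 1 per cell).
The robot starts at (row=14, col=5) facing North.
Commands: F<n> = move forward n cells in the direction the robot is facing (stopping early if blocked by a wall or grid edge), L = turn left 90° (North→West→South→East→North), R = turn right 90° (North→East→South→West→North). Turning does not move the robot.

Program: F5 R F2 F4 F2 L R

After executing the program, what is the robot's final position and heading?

Start: (row=14, col=5), facing North
  F5: move forward 5, now at (row=9, col=5)
  R: turn right, now facing East
  F2: move forward 2, now at (row=9, col=7)
  F4: move forward 2/4 (blocked), now at (row=9, col=9)
  F2: move forward 0/2 (blocked), now at (row=9, col=9)
  L: turn left, now facing North
  R: turn right, now facing East
Final: (row=9, col=9), facing East

Answer: Final position: (row=9, col=9), facing East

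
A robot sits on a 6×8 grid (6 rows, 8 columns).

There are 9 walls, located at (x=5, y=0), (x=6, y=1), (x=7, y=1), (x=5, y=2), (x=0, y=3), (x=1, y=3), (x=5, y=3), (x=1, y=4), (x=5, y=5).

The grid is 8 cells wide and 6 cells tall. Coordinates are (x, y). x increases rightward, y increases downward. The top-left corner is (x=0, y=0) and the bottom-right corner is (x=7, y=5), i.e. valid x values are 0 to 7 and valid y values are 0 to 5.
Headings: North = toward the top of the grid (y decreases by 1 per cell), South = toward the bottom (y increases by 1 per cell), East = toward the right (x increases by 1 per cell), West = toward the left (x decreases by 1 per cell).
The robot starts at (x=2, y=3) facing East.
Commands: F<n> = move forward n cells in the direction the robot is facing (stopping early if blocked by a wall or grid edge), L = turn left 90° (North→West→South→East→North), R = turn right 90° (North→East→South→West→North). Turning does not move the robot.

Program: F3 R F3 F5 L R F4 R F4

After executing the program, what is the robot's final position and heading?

Start: (x=2, y=3), facing East
  F3: move forward 2/3 (blocked), now at (x=4, y=3)
  R: turn right, now facing South
  F3: move forward 2/3 (blocked), now at (x=4, y=5)
  F5: move forward 0/5 (blocked), now at (x=4, y=5)
  L: turn left, now facing East
  R: turn right, now facing South
  F4: move forward 0/4 (blocked), now at (x=4, y=5)
  R: turn right, now facing West
  F4: move forward 4, now at (x=0, y=5)
Final: (x=0, y=5), facing West

Answer: Final position: (x=0, y=5), facing West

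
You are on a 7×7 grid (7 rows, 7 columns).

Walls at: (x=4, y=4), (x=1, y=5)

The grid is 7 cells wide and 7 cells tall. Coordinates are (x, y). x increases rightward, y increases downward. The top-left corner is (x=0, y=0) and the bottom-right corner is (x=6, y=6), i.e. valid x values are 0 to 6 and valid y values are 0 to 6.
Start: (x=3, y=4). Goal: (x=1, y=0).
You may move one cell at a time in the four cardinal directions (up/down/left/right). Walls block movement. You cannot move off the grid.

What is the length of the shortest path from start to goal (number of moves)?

BFS from (x=3, y=4) until reaching (x=1, y=0):
  Distance 0: (x=3, y=4)
  Distance 1: (x=3, y=3), (x=2, y=4), (x=3, y=5)
  Distance 2: (x=3, y=2), (x=2, y=3), (x=4, y=3), (x=1, y=4), (x=2, y=5), (x=4, y=5), (x=3, y=6)
  Distance 3: (x=3, y=1), (x=2, y=2), (x=4, y=2), (x=1, y=3), (x=5, y=3), (x=0, y=4), (x=5, y=5), (x=2, y=6), (x=4, y=6)
  Distance 4: (x=3, y=0), (x=2, y=1), (x=4, y=1), (x=1, y=2), (x=5, y=2), (x=0, y=3), (x=6, y=3), (x=5, y=4), (x=0, y=5), (x=6, y=5), (x=1, y=6), (x=5, y=6)
  Distance 5: (x=2, y=0), (x=4, y=0), (x=1, y=1), (x=5, y=1), (x=0, y=2), (x=6, y=2), (x=6, y=4), (x=0, y=6), (x=6, y=6)
  Distance 6: (x=1, y=0), (x=5, y=0), (x=0, y=1), (x=6, y=1)  <- goal reached here
One shortest path (6 moves): (x=3, y=4) -> (x=2, y=4) -> (x=1, y=4) -> (x=1, y=3) -> (x=1, y=2) -> (x=1, y=1) -> (x=1, y=0)

Answer: Shortest path length: 6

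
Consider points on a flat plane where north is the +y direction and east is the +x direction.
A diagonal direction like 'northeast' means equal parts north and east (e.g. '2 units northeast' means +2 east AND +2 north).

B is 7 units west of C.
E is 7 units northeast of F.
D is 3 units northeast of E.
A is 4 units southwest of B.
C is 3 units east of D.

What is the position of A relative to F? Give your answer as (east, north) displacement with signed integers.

Answer: A is at (east=2, north=6) relative to F.

Derivation:
Place F at the origin (east=0, north=0).
  E is 7 units northeast of F: delta (east=+7, north=+7); E at (east=7, north=7).
  D is 3 units northeast of E: delta (east=+3, north=+3); D at (east=10, north=10).
  C is 3 units east of D: delta (east=+3, north=+0); C at (east=13, north=10).
  B is 7 units west of C: delta (east=-7, north=+0); B at (east=6, north=10).
  A is 4 units southwest of B: delta (east=-4, north=-4); A at (east=2, north=6).
Therefore A relative to F: (east=2, north=6).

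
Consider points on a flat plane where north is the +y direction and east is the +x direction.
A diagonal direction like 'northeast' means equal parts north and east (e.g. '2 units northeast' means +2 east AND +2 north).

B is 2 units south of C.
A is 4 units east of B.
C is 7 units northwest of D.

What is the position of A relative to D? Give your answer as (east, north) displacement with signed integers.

Answer: A is at (east=-3, north=5) relative to D.

Derivation:
Place D at the origin (east=0, north=0).
  C is 7 units northwest of D: delta (east=-7, north=+7); C at (east=-7, north=7).
  B is 2 units south of C: delta (east=+0, north=-2); B at (east=-7, north=5).
  A is 4 units east of B: delta (east=+4, north=+0); A at (east=-3, north=5).
Therefore A relative to D: (east=-3, north=5).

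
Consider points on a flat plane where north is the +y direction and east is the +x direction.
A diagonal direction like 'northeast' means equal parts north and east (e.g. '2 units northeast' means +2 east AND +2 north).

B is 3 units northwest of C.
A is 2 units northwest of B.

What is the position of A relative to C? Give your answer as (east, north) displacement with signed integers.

Answer: A is at (east=-5, north=5) relative to C.

Derivation:
Place C at the origin (east=0, north=0).
  B is 3 units northwest of C: delta (east=-3, north=+3); B at (east=-3, north=3).
  A is 2 units northwest of B: delta (east=-2, north=+2); A at (east=-5, north=5).
Therefore A relative to C: (east=-5, north=5).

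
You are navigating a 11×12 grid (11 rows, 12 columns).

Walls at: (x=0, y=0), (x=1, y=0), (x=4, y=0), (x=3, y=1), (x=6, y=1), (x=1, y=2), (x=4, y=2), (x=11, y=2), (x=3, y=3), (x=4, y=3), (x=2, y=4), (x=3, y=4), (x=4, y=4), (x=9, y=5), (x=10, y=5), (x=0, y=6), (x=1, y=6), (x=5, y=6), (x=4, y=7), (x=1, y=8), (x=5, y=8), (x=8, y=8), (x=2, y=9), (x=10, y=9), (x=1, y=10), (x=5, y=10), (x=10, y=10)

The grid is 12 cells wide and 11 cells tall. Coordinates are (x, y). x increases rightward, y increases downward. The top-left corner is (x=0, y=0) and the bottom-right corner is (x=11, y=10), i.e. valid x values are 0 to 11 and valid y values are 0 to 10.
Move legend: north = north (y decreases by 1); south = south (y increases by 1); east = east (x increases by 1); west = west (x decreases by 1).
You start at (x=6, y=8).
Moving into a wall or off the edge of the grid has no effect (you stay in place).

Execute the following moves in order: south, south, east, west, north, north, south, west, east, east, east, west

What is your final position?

Answer: Final position: (x=7, y=9)

Derivation:
Start: (x=6, y=8)
  south (south): (x=6, y=8) -> (x=6, y=9)
  south (south): (x=6, y=9) -> (x=6, y=10)
  east (east): (x=6, y=10) -> (x=7, y=10)
  west (west): (x=7, y=10) -> (x=6, y=10)
  north (north): (x=6, y=10) -> (x=6, y=9)
  north (north): (x=6, y=9) -> (x=6, y=8)
  south (south): (x=6, y=8) -> (x=6, y=9)
  west (west): (x=6, y=9) -> (x=5, y=9)
  east (east): (x=5, y=9) -> (x=6, y=9)
  east (east): (x=6, y=9) -> (x=7, y=9)
  east (east): (x=7, y=9) -> (x=8, y=9)
  west (west): (x=8, y=9) -> (x=7, y=9)
Final: (x=7, y=9)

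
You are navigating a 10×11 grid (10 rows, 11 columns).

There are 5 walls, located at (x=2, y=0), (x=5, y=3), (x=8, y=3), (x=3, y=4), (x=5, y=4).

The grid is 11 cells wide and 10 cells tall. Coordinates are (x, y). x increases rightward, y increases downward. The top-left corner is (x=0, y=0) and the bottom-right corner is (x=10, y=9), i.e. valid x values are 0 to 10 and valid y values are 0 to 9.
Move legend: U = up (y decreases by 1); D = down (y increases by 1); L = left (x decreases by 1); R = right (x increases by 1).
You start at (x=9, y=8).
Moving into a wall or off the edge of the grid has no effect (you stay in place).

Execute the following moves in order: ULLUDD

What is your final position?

Start: (x=9, y=8)
  U (up): (x=9, y=8) -> (x=9, y=7)
  L (left): (x=9, y=7) -> (x=8, y=7)
  L (left): (x=8, y=7) -> (x=7, y=7)
  U (up): (x=7, y=7) -> (x=7, y=6)
  D (down): (x=7, y=6) -> (x=7, y=7)
  D (down): (x=7, y=7) -> (x=7, y=8)
Final: (x=7, y=8)

Answer: Final position: (x=7, y=8)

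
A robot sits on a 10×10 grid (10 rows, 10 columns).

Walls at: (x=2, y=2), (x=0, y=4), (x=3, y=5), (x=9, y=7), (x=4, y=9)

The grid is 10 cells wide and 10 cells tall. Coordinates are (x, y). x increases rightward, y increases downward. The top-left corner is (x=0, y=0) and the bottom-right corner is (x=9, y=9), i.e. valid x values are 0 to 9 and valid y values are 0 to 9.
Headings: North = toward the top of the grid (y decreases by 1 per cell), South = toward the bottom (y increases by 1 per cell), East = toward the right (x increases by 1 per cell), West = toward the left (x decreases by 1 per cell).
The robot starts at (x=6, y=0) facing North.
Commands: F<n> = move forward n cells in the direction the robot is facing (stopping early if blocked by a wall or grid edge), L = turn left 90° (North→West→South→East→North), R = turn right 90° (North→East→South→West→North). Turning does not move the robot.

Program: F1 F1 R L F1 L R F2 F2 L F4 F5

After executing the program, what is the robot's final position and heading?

Answer: Final position: (x=0, y=0), facing West

Derivation:
Start: (x=6, y=0), facing North
  F1: move forward 0/1 (blocked), now at (x=6, y=0)
  F1: move forward 0/1 (blocked), now at (x=6, y=0)
  R: turn right, now facing East
  L: turn left, now facing North
  F1: move forward 0/1 (blocked), now at (x=6, y=0)
  L: turn left, now facing West
  R: turn right, now facing North
  F2: move forward 0/2 (blocked), now at (x=6, y=0)
  F2: move forward 0/2 (blocked), now at (x=6, y=0)
  L: turn left, now facing West
  F4: move forward 4, now at (x=2, y=0)
  F5: move forward 2/5 (blocked), now at (x=0, y=0)
Final: (x=0, y=0), facing West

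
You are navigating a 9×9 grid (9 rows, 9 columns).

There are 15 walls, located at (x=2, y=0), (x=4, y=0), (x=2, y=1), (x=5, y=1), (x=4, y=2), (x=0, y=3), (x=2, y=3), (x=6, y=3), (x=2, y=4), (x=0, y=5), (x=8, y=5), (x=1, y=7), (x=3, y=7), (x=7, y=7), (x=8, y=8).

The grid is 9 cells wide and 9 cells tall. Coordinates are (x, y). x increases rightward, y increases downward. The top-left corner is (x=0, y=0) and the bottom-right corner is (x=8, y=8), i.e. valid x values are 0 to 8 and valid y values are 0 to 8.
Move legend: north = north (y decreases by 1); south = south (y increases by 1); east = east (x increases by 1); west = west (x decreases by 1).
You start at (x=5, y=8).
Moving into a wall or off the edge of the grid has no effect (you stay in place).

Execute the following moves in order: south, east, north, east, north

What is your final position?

Start: (x=5, y=8)
  south (south): blocked, stay at (x=5, y=8)
  east (east): (x=5, y=8) -> (x=6, y=8)
  north (north): (x=6, y=8) -> (x=6, y=7)
  east (east): blocked, stay at (x=6, y=7)
  north (north): (x=6, y=7) -> (x=6, y=6)
Final: (x=6, y=6)

Answer: Final position: (x=6, y=6)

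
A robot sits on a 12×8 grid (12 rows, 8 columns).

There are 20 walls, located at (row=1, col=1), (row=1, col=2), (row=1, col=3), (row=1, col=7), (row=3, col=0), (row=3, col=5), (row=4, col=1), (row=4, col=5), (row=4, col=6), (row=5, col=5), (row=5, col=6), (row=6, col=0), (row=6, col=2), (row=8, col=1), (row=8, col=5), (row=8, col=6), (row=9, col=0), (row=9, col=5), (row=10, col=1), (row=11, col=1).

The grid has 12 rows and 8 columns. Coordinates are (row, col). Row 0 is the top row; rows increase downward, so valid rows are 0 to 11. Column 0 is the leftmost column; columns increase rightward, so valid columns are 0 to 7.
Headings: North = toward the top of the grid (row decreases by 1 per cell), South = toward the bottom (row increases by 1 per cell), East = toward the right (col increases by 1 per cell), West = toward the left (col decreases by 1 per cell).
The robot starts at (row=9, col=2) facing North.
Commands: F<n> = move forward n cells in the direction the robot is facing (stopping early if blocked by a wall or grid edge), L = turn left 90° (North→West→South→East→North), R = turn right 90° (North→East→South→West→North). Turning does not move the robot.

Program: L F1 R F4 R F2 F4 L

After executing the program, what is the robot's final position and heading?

Start: (row=9, col=2), facing North
  L: turn left, now facing West
  F1: move forward 1, now at (row=9, col=1)
  R: turn right, now facing North
  F4: move forward 0/4 (blocked), now at (row=9, col=1)
  R: turn right, now facing East
  F2: move forward 2, now at (row=9, col=3)
  F4: move forward 1/4 (blocked), now at (row=9, col=4)
  L: turn left, now facing North
Final: (row=9, col=4), facing North

Answer: Final position: (row=9, col=4), facing North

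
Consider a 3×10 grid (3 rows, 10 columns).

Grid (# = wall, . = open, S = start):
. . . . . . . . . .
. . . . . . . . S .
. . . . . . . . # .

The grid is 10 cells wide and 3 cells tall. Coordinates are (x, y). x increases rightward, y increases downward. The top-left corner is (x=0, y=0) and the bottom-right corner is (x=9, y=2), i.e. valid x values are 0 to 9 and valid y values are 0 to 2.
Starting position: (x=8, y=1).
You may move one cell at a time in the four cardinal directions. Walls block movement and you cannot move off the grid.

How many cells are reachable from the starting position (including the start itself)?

BFS flood-fill from (x=8, y=1):
  Distance 0: (x=8, y=1)
  Distance 1: (x=8, y=0), (x=7, y=1), (x=9, y=1)
  Distance 2: (x=7, y=0), (x=9, y=0), (x=6, y=1), (x=7, y=2), (x=9, y=2)
  Distance 3: (x=6, y=0), (x=5, y=1), (x=6, y=2)
  Distance 4: (x=5, y=0), (x=4, y=1), (x=5, y=2)
  Distance 5: (x=4, y=0), (x=3, y=1), (x=4, y=2)
  Distance 6: (x=3, y=0), (x=2, y=1), (x=3, y=2)
  Distance 7: (x=2, y=0), (x=1, y=1), (x=2, y=2)
  Distance 8: (x=1, y=0), (x=0, y=1), (x=1, y=2)
  Distance 9: (x=0, y=0), (x=0, y=2)
Total reachable: 29 (grid has 29 open cells total)

Answer: Reachable cells: 29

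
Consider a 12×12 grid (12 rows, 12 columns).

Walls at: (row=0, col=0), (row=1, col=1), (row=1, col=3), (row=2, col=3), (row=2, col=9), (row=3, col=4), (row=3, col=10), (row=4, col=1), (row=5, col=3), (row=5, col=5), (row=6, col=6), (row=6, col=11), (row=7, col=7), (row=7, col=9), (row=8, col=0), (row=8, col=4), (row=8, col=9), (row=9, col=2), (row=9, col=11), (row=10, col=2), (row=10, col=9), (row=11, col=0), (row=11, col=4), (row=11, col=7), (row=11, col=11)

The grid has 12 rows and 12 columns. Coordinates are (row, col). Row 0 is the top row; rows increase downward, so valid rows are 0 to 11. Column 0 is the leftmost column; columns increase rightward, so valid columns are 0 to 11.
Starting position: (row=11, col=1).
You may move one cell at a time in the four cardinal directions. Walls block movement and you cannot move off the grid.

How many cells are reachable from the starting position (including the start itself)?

BFS flood-fill from (row=11, col=1):
  Distance 0: (row=11, col=1)
  Distance 1: (row=10, col=1), (row=11, col=2)
  Distance 2: (row=9, col=1), (row=10, col=0), (row=11, col=3)
  Distance 3: (row=8, col=1), (row=9, col=0), (row=10, col=3)
  Distance 4: (row=7, col=1), (row=8, col=2), (row=9, col=3), (row=10, col=4)
  Distance 5: (row=6, col=1), (row=7, col=0), (row=7, col=2), (row=8, col=3), (row=9, col=4), (row=10, col=5)
  Distance 6: (row=5, col=1), (row=6, col=0), (row=6, col=2), (row=7, col=3), (row=9, col=5), (row=10, col=6), (row=11, col=5)
  Distance 7: (row=5, col=0), (row=5, col=2), (row=6, col=3), (row=7, col=4), (row=8, col=5), (row=9, col=6), (row=10, col=7), (row=11, col=6)
  Distance 8: (row=4, col=0), (row=4, col=2), (row=6, col=4), (row=7, col=5), (row=8, col=6), (row=9, col=7), (row=10, col=8)
  Distance 9: (row=3, col=0), (row=3, col=2), (row=4, col=3), (row=5, col=4), (row=6, col=5), (row=7, col=6), (row=8, col=7), (row=9, col=8), (row=11, col=8)
  Distance 10: (row=2, col=0), (row=2, col=2), (row=3, col=1), (row=3, col=3), (row=4, col=4), (row=8, col=8), (row=9, col=9), (row=11, col=9)
  Distance 11: (row=1, col=0), (row=1, col=2), (row=2, col=1), (row=4, col=5), (row=7, col=8), (row=9, col=10), (row=11, col=10)
  Distance 12: (row=0, col=2), (row=3, col=5), (row=4, col=6), (row=6, col=8), (row=8, col=10), (row=10, col=10)
  Distance 13: (row=0, col=1), (row=0, col=3), (row=2, col=5), (row=3, col=6), (row=4, col=7), (row=5, col=6), (row=5, col=8), (row=6, col=7), (row=6, col=9), (row=7, col=10), (row=8, col=11), (row=10, col=11)
  Distance 14: (row=0, col=4), (row=1, col=5), (row=2, col=4), (row=2, col=6), (row=3, col=7), (row=4, col=8), (row=5, col=7), (row=5, col=9), (row=6, col=10), (row=7, col=11)
  Distance 15: (row=0, col=5), (row=1, col=4), (row=1, col=6), (row=2, col=7), (row=3, col=8), (row=4, col=9), (row=5, col=10)
  Distance 16: (row=0, col=6), (row=1, col=7), (row=2, col=8), (row=3, col=9), (row=4, col=10), (row=5, col=11)
  Distance 17: (row=0, col=7), (row=1, col=8), (row=4, col=11)
  Distance 18: (row=0, col=8), (row=1, col=9), (row=3, col=11)
  Distance 19: (row=0, col=9), (row=1, col=10), (row=2, col=11)
  Distance 20: (row=0, col=10), (row=1, col=11), (row=2, col=10)
  Distance 21: (row=0, col=11)
Total reachable: 119 (grid has 119 open cells total)

Answer: Reachable cells: 119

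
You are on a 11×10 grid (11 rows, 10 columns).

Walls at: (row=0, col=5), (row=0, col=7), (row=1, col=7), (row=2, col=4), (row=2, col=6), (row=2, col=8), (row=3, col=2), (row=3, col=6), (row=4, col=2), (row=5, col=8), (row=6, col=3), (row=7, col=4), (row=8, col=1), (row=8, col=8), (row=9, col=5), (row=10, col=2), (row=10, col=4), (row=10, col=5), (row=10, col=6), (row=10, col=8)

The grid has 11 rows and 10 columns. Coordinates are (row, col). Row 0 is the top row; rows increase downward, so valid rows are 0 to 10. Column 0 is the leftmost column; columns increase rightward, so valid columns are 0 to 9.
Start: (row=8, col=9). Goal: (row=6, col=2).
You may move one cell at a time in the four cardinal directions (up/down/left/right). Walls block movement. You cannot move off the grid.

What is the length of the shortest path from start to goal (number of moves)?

Answer: Shortest path length: 11

Derivation:
BFS from (row=8, col=9) until reaching (row=6, col=2):
  Distance 0: (row=8, col=9)
  Distance 1: (row=7, col=9), (row=9, col=9)
  Distance 2: (row=6, col=9), (row=7, col=8), (row=9, col=8), (row=10, col=9)
  Distance 3: (row=5, col=9), (row=6, col=8), (row=7, col=7), (row=9, col=7)
  Distance 4: (row=4, col=9), (row=6, col=7), (row=7, col=6), (row=8, col=7), (row=9, col=6), (row=10, col=7)
  Distance 5: (row=3, col=9), (row=4, col=8), (row=5, col=7), (row=6, col=6), (row=7, col=5), (row=8, col=6)
  Distance 6: (row=2, col=9), (row=3, col=8), (row=4, col=7), (row=5, col=6), (row=6, col=5), (row=8, col=5)
  Distance 7: (row=1, col=9), (row=3, col=7), (row=4, col=6), (row=5, col=5), (row=6, col=4), (row=8, col=4)
  Distance 8: (row=0, col=9), (row=1, col=8), (row=2, col=7), (row=4, col=5), (row=5, col=4), (row=8, col=3), (row=9, col=4)
  Distance 9: (row=0, col=8), (row=3, col=5), (row=4, col=4), (row=5, col=3), (row=7, col=3), (row=8, col=2), (row=9, col=3)
  Distance 10: (row=2, col=5), (row=3, col=4), (row=4, col=3), (row=5, col=2), (row=7, col=2), (row=9, col=2), (row=10, col=3)
  Distance 11: (row=1, col=5), (row=3, col=3), (row=5, col=1), (row=6, col=2), (row=7, col=1), (row=9, col=1)  <- goal reached here
One shortest path (11 moves): (row=8, col=9) -> (row=7, col=9) -> (row=7, col=8) -> (row=7, col=7) -> (row=7, col=6) -> (row=7, col=5) -> (row=6, col=5) -> (row=6, col=4) -> (row=5, col=4) -> (row=5, col=3) -> (row=5, col=2) -> (row=6, col=2)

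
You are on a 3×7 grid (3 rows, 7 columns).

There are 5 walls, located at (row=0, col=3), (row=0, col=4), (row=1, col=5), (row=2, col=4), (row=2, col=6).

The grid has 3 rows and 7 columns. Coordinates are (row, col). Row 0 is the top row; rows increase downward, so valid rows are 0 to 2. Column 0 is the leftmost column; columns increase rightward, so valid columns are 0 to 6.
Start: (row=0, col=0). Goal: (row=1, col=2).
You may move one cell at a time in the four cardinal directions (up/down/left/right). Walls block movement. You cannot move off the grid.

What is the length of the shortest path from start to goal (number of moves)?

BFS from (row=0, col=0) until reaching (row=1, col=2):
  Distance 0: (row=0, col=0)
  Distance 1: (row=0, col=1), (row=1, col=0)
  Distance 2: (row=0, col=2), (row=1, col=1), (row=2, col=0)
  Distance 3: (row=1, col=2), (row=2, col=1)  <- goal reached here
One shortest path (3 moves): (row=0, col=0) -> (row=0, col=1) -> (row=0, col=2) -> (row=1, col=2)

Answer: Shortest path length: 3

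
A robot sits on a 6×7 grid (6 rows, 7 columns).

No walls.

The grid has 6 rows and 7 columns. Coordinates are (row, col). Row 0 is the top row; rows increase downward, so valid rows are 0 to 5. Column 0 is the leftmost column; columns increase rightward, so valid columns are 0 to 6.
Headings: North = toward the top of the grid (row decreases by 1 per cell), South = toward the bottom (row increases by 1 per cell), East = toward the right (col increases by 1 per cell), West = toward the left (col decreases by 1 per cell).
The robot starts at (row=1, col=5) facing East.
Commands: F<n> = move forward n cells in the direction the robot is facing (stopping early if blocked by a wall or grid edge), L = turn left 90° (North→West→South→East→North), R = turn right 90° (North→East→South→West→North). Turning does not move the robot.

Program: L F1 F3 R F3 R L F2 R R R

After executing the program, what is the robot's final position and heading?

Answer: Final position: (row=0, col=6), facing North

Derivation:
Start: (row=1, col=5), facing East
  L: turn left, now facing North
  F1: move forward 1, now at (row=0, col=5)
  F3: move forward 0/3 (blocked), now at (row=0, col=5)
  R: turn right, now facing East
  F3: move forward 1/3 (blocked), now at (row=0, col=6)
  R: turn right, now facing South
  L: turn left, now facing East
  F2: move forward 0/2 (blocked), now at (row=0, col=6)
  R: turn right, now facing South
  R: turn right, now facing West
  R: turn right, now facing North
Final: (row=0, col=6), facing North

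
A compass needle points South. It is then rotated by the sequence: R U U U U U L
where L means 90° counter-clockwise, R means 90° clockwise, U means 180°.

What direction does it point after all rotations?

Start: South
  R (right (90° clockwise)) -> West
  U (U-turn (180°)) -> East
  U (U-turn (180°)) -> West
  U (U-turn (180°)) -> East
  U (U-turn (180°)) -> West
  U (U-turn (180°)) -> East
  L (left (90° counter-clockwise)) -> North
Final: North

Answer: Final heading: North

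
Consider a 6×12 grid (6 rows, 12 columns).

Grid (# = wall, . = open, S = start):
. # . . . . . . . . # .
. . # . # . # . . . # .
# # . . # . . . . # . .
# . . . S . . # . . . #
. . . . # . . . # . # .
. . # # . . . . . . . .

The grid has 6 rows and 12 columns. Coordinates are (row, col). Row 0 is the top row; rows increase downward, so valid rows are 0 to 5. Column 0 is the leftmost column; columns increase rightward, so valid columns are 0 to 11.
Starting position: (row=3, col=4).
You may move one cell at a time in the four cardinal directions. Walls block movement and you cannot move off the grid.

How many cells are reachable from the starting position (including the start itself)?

Answer: Reachable cells: 51

Derivation:
BFS flood-fill from (row=3, col=4):
  Distance 0: (row=3, col=4)
  Distance 1: (row=3, col=3), (row=3, col=5)
  Distance 2: (row=2, col=3), (row=2, col=5), (row=3, col=2), (row=3, col=6), (row=4, col=3), (row=4, col=5)
  Distance 3: (row=1, col=3), (row=1, col=5), (row=2, col=2), (row=2, col=6), (row=3, col=1), (row=4, col=2), (row=4, col=6), (row=5, col=5)
  Distance 4: (row=0, col=3), (row=0, col=5), (row=2, col=7), (row=4, col=1), (row=4, col=7), (row=5, col=4), (row=5, col=6)
  Distance 5: (row=0, col=2), (row=0, col=4), (row=0, col=6), (row=1, col=7), (row=2, col=8), (row=4, col=0), (row=5, col=1), (row=5, col=7)
  Distance 6: (row=0, col=7), (row=1, col=8), (row=3, col=8), (row=5, col=0), (row=5, col=8)
  Distance 7: (row=0, col=8), (row=1, col=9), (row=3, col=9), (row=5, col=9)
  Distance 8: (row=0, col=9), (row=3, col=10), (row=4, col=9), (row=5, col=10)
  Distance 9: (row=2, col=10), (row=5, col=11)
  Distance 10: (row=2, col=11), (row=4, col=11)
  Distance 11: (row=1, col=11)
  Distance 12: (row=0, col=11)
Total reachable: 51 (grid has 54 open cells total)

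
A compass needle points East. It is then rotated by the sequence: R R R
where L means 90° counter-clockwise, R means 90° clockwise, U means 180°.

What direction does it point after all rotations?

Answer: Final heading: North

Derivation:
Start: East
  R (right (90° clockwise)) -> South
  R (right (90° clockwise)) -> West
  R (right (90° clockwise)) -> North
Final: North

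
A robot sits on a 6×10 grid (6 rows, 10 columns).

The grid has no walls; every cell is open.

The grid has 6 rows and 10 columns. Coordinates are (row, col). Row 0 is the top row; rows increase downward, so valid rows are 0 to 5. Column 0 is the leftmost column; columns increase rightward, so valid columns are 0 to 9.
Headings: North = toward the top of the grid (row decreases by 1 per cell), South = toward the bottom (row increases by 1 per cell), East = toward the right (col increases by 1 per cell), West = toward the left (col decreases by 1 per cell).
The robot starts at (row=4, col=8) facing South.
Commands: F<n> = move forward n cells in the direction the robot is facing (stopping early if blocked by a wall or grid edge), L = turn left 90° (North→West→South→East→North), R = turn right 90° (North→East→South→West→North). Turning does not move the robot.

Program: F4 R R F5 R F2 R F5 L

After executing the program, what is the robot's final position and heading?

Start: (row=4, col=8), facing South
  F4: move forward 1/4 (blocked), now at (row=5, col=8)
  R: turn right, now facing West
  R: turn right, now facing North
  F5: move forward 5, now at (row=0, col=8)
  R: turn right, now facing East
  F2: move forward 1/2 (blocked), now at (row=0, col=9)
  R: turn right, now facing South
  F5: move forward 5, now at (row=5, col=9)
  L: turn left, now facing East
Final: (row=5, col=9), facing East

Answer: Final position: (row=5, col=9), facing East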